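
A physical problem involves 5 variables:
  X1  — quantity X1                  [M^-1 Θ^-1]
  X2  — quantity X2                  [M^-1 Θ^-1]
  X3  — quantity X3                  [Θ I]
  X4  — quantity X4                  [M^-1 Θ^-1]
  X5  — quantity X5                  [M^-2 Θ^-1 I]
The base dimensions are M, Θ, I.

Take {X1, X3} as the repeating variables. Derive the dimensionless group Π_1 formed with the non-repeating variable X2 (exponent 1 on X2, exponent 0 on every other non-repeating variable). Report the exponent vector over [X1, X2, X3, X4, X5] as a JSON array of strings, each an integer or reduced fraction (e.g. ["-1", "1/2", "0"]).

["-1", "1", "0", "0", "0"]

Exponent matrix [M,Θ,I] × [X1,X2,X3,X4,X5]:
  M: [-1 -1  0 -1 -2]
  Θ: [-1 -1  1 -1 -1]
  I: [ 0  0  1  0  1]
Row reduction gives pivot columns X1,X3; rank = 2
Repeat: X1,X3; free: X2,X4,X5
RREF:
  r0: [   1    1    0    1    2]
  r1: [   0    0    1    0    1]
  r2: [   0    0    0    0    0]
Fix exponent of X2 at 1, X4 at 0, X5 at 0; solve each RREF row for its pivot's exponent:
  r0: exp(X1) + (1)·1 = 0 ⇒ exp(X1) = -1
  r1: exp(X3) + (0)·1 = 0 ⇒ exp(X3) = 0
Π_1 = X1^-1 · X2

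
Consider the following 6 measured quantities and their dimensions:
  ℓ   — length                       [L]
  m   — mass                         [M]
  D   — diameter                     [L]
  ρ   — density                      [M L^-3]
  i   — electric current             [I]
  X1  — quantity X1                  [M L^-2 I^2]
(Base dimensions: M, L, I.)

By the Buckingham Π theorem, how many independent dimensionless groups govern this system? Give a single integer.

Exponent matrix [M,L,I] × [ℓ,m,D,ρ,i,X1]:
  M: [ 0  1  0  1  0  1]
  L: [ 1  0  1 -3  0 -2]
  I: [ 0  0  0  0  1  2]
Echelon form has 3 nonzero rows (pivots: ℓ,m,i)
Π count = n − r = 6 − 3 = 3

3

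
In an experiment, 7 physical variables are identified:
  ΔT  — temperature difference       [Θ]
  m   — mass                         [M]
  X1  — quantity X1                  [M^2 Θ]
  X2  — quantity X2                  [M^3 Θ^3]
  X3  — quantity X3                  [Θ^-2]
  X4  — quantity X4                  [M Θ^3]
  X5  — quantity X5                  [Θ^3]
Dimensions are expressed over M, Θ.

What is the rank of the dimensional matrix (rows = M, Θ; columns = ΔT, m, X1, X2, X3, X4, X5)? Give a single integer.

2

Write exponents as rows M,Θ / cols ΔT,m,X1,X2,X3,X4,X5:
  M: [ 0  1  2  3  0  1  0]
  Θ: [ 1  0  1  3 -2  3  3]
RREF → pivots at {ΔT,m} ⇒ r = 2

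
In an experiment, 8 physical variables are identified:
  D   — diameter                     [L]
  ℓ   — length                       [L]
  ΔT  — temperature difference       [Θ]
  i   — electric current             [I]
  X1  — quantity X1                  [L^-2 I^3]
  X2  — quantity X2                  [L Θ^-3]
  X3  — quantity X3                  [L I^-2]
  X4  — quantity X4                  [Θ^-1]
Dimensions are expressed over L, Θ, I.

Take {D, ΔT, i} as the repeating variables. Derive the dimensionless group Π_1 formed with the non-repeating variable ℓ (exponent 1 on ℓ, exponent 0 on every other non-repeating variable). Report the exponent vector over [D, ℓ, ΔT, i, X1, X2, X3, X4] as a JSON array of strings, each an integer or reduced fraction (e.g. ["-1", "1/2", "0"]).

["-1", "1", "0", "0", "0", "0", "0", "0"]

Write exponents as rows L,Θ,I / cols D,ℓ,ΔT,i,X1,X2,X3,X4:
  L: [ 1  1  0  0 -2  1  1  0]
  Θ: [ 0  0  1  0  0 -3  0 -1]
  I: [ 0  0  0  1  3  0 -2  0]
Echelon form has 3 nonzero rows (pivots: D,ΔT,i)
Repeat: D,ΔT,i; free: ℓ,X1,X2,X3,X4
RREF:
  r0: [   1    1    0    0   -2    1    1    0]
  r1: [   0    0    1    0    0   -3    0   -1]
  r2: [   0    0    0    1    3    0   -2    0]
Fix exponent of ℓ at 1, X1 at 0, X2 at 0, X3 at 0, X4 at 0; solve each RREF row for its pivot's exponent:
  r0: exp(D) + (1)·1 = 0 ⇒ exp(D) = -1
  r1: exp(ΔT) + (0)·1 = 0 ⇒ exp(ΔT) = 0
  r2: exp(i) + (0)·1 = 0 ⇒ exp(i) = 0
Π_1 = D^-1 · ℓ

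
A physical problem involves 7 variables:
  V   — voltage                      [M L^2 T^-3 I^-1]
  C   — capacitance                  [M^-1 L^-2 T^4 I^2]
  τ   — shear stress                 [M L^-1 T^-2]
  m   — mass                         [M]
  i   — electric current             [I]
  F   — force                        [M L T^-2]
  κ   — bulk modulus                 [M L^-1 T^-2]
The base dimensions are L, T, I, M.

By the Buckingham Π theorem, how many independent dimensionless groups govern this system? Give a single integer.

3

Write exponents as rows L,T,I,M / cols V,C,τ,m,i,F,κ:
  L: [ 2 -2 -1  0  0  1 -1]
  T: [-3  4 -2  0  0 -2 -2]
  I: [-1  2  0  0  1  0  0]
  M: [ 1 -1  1  1  0  1  1]
RREF → pivots at {V,C,τ,m} ⇒ r = 4
n=7, r=4 ⇒ 3 dimensionless groups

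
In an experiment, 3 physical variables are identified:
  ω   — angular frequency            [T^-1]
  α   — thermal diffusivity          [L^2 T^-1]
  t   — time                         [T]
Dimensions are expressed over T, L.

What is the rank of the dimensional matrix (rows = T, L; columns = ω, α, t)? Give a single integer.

Write exponents as rows T,L / cols ω,α,t:
  T: [-1 -1  1]
  L: [ 0  2  0]
Row reduction gives pivot columns ω,α; rank = 2

2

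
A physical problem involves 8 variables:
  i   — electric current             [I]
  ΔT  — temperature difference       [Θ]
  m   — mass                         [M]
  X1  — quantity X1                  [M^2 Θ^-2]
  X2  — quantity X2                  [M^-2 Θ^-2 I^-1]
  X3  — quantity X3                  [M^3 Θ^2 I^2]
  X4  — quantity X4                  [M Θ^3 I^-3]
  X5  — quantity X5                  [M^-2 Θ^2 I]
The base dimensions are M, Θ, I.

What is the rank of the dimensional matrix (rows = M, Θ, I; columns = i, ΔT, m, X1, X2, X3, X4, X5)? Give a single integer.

Exponent matrix [M,Θ,I] × [i,ΔT,m,X1,X2,X3,X4,X5]:
  M: [ 0  0  1  2 -2  3  1 -2]
  Θ: [ 0  1  0 -2 -2  2  3  2]
  I: [ 1  0  0  0 -1  2 -3  1]
Row reduction gives pivot columns i,ΔT,m; rank = 3

3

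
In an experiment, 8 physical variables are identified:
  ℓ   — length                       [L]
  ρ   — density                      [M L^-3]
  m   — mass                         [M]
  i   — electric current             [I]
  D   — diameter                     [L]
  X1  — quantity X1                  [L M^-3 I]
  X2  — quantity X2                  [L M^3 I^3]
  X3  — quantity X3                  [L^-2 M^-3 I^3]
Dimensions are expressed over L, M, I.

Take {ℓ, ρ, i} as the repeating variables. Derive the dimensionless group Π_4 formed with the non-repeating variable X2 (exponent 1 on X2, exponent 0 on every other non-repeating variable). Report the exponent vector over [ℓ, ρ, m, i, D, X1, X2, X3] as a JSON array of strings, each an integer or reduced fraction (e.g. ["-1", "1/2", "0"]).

["-10", "-3", "0", "-3", "0", "0", "1", "0"]

Write exponents as rows L,M,I / cols ℓ,ρ,m,i,D,X1,X2,X3:
  L: [ 1 -3  0  0  1  1  1 -2]
  M: [ 0  1  1  0  0 -3  3 -3]
  I: [ 0  0  0  1  0  1  3  3]
RREF → pivots at {ℓ,ρ,i} ⇒ r = 3
Repeat: ℓ,ρ,i; free: m,D,X1,X2,X3
RREF:
  r0: [   1    0    3    0    1   -8   10  -11]
  r1: [   0    1    1    0    0   -3    3   -3]
  r2: [   0    0    0    1    0    1    3    3]
Fix exponent of X2 at 1, m at 0, D at 0, X1 at 0, X3 at 0; solve each RREF row for its pivot's exponent:
  r0: exp(ℓ) + (10)·1 = 0 ⇒ exp(ℓ) = -10
  r1: exp(ρ) + (3)·1 = 0 ⇒ exp(ρ) = -3
  r2: exp(i) + (3)·1 = 0 ⇒ exp(i) = -3
Π_4 = ℓ^-10 · ρ^-3 · i^-3 · X2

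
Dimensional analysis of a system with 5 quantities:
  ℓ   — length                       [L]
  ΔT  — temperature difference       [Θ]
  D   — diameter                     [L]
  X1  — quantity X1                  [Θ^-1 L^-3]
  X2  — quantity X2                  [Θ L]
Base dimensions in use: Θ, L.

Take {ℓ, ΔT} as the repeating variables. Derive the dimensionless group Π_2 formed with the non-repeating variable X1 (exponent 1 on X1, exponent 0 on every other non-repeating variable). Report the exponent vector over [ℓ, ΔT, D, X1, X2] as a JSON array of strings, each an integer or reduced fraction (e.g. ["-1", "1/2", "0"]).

Exponent matrix [Θ,L] × [ℓ,ΔT,D,X1,X2]:
  Θ: [ 0  1  0 -1  1]
  L: [ 1  0  1 -3  1]
Echelon form has 2 nonzero rows (pivots: ℓ,ΔT)
Repeat: ℓ,ΔT; free: D,X1,X2
RREF:
  r0: [   1    0    1   -3    1]
  r1: [   0    1    0   -1    1]
Fix exponent of X1 at 1, D at 0, X2 at 0; solve each RREF row for its pivot's exponent:
  r0: exp(ℓ) + (-3)·1 = 0 ⇒ exp(ℓ) = 3
  r1: exp(ΔT) + (-1)·1 = 0 ⇒ exp(ΔT) = 1
Π_2 = ℓ^3 · ΔT · X1

["3", "1", "0", "1", "0"]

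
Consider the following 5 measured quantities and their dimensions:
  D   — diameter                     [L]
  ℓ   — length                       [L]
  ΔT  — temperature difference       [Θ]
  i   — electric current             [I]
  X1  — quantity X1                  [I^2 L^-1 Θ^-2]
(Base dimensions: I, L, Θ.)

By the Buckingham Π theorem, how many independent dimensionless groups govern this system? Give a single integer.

2

Exponent matrix [I,L,Θ] × [D,ℓ,ΔT,i,X1]:
  I: [ 0  0  0  1  2]
  L: [ 1  1  0  0 -1]
  Θ: [ 0  0  1  0 -2]
Echelon form has 3 nonzero rows (pivots: D,ΔT,i)
Π count = n − r = 5 − 3 = 2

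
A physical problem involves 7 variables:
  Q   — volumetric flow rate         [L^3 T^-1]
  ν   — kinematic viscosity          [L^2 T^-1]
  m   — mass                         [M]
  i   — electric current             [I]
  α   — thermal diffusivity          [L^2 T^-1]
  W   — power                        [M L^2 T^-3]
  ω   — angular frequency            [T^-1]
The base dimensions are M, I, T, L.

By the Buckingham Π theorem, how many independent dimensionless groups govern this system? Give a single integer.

Dimensional matrix (M×I×T×L by Q×ν×m×i×α×W×ω):
  M: [ 0  0  1  0  0  1  0]
  I: [ 0  0  0  1  0  0  0]
  T: [-1 -1  0  0 -1 -3 -1]
  L: [ 3  2  0  0  2  2  0]
Row reduction gives pivot columns Q,ν,m,i; rank = 4
7 vars − rank 4 = 3 Π groups

3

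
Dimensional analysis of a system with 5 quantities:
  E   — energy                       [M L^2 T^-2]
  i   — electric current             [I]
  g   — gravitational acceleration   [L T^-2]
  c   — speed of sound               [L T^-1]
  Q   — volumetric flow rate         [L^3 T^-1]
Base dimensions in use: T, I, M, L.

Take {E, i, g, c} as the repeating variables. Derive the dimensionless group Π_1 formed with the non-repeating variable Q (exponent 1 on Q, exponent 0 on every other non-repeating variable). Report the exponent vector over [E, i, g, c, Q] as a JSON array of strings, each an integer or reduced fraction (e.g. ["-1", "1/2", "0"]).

Dimensional matrix (T×I×M×L by E×i×g×c×Q):
  T: [-2  0 -2 -1 -1]
  I: [ 0  1  0  0  0]
  M: [ 1  0  0  0  0]
  L: [ 2  0  1  1  3]
Row reduction gives pivot columns E,i,g,c; rank = 4
Repeat: E,i,g,c; free: Q
RREF:
  r0: [   1    0    0    0    0]
  r1: [   0    1    0    0    0]
  r2: [   0    0    1    0   -2]
  r3: [   0    0    0    1    5]
Fix exponent of Q at 1; solve each RREF row for its pivot's exponent:
  r0: exp(E) + (0)·1 = 0 ⇒ exp(E) = 0
  r1: exp(i) + (0)·1 = 0 ⇒ exp(i) = 0
  r2: exp(g) + (-2)·1 = 0 ⇒ exp(g) = 2
  r3: exp(c) + (5)·1 = 0 ⇒ exp(c) = -5
Π_1 = g^2 · c^-5 · Q

["0", "0", "2", "-5", "1"]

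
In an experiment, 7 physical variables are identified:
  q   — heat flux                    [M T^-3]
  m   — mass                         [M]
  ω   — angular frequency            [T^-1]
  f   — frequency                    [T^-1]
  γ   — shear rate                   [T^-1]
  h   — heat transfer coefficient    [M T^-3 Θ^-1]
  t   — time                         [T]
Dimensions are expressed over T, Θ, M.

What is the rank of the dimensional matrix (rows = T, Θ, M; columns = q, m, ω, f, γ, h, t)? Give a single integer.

3

Dimensional matrix (T×Θ×M by q×m×ω×f×γ×h×t):
  T: [-3  0 -1 -1 -1 -3  1]
  Θ: [ 0  0  0  0  0 -1  0]
  M: [ 1  1  0  0  0  1  0]
Echelon form has 3 nonzero rows (pivots: q,m,h)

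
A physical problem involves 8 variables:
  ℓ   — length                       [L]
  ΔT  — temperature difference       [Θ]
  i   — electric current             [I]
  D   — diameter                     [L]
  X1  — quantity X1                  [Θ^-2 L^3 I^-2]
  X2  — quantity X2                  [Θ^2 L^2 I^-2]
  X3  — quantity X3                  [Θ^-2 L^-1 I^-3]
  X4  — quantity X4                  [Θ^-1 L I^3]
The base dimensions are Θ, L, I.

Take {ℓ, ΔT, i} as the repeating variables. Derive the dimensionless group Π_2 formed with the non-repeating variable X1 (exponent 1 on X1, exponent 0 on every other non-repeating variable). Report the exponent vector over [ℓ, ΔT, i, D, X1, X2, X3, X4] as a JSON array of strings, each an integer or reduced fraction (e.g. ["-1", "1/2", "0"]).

Exponent matrix [Θ,L,I] × [ℓ,ΔT,i,D,X1,X2,X3,X4]:
  Θ: [ 0  1  0  0 -2  2 -2 -1]
  L: [ 1  0  0  1  3  2 -1  1]
  I: [ 0  0  1  0 -2 -2 -3  3]
Row reduction gives pivot columns ℓ,ΔT,i; rank = 3
Pivot set = {ℓ,ΔT,i}, free = {D,X1,X2,X3,X4}
RREF:
  r0: [   1    0    0    1    3    2   -1    1]
  r1: [   0    1    0    0   -2    2   -2   -1]
  r2: [   0    0    1    0   -2   -2   -3    3]
Fix exponent of X1 at 1, D at 0, X2 at 0, X3 at 0, X4 at 0; solve each RREF row for its pivot's exponent:
  r0: exp(ℓ) + (3)·1 = 0 ⇒ exp(ℓ) = -3
  r1: exp(ΔT) + (-2)·1 = 0 ⇒ exp(ΔT) = 2
  r2: exp(i) + (-2)·1 = 0 ⇒ exp(i) = 2
Π_2 = ℓ^-3 · ΔT^2 · i^2 · X1

["-3", "2", "2", "0", "1", "0", "0", "0"]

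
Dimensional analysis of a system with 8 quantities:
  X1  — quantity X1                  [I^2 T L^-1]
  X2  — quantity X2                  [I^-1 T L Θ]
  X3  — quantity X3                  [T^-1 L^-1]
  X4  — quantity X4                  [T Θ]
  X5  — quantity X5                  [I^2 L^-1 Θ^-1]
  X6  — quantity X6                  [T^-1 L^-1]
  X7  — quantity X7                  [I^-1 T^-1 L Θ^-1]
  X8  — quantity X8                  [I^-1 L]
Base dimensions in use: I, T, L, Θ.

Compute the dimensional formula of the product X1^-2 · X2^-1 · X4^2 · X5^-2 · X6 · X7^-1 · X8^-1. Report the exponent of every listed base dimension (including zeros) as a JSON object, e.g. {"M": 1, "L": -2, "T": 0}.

Dimensional matrix (I×T×L×Θ by X1×X2×X3×X4×X5×X6×X7×X8):
  I: [ 2 -1  0  0  2  0 -1 -1]
  T: [ 1  1 -1  1  0 -1 -1  0]
  L: [-1  1 -1  0 -1 -1  1  1]
  Θ: [ 0  1  0  1 -1  0 -1  0]
  [I]: (-2)·2+(-1)·-1+(2)·0+(-2)·2+(1)·0+(-1)·-1+(-1)·-1 = -5
  [T]: (-2)·1+(-1)·1+(2)·1+(-2)·0+(1)·-1+(-1)·-1+(-1)·0 = -1
  [L]: (-2)·-1+(-1)·1+(2)·0+(-2)·-1+(1)·-1+(-1)·1+(-1)·1 = 0
  [Θ]: (-2)·0+(-1)·1+(2)·1+(-2)·-1+(1)·0+(-1)·-1+(-1)·0 = 4
⇒ I^-5 T^-1 Θ^4

{"I": -5, "T": -1, "L": 0, "Θ": 4}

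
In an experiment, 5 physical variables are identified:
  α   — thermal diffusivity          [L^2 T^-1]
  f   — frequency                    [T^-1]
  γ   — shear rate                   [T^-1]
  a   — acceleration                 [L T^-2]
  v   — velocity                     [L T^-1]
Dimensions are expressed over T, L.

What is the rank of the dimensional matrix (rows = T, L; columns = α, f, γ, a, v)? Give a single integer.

2

Exponent matrix [T,L] × [α,f,γ,a,v]:
  T: [-1 -1 -1 -2 -1]
  L: [ 2  0  0  1  1]
Row reduction gives pivot columns α,f; rank = 2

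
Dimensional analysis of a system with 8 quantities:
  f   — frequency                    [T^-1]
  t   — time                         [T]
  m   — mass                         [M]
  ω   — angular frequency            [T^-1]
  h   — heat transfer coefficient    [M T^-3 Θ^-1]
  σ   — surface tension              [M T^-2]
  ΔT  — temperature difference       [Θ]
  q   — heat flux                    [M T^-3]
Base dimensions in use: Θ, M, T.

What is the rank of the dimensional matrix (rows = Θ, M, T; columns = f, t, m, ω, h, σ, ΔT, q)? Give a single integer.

Dimensional matrix (Θ×M×T by f×t×m×ω×h×σ×ΔT×q):
  Θ: [ 0  0  0  0 -1  0  1  0]
  M: [ 0  0  1  0  1  1  0  1]
  T: [-1  1  0 -1 -3 -2  0 -3]
Row reduction gives pivot columns f,m,h; rank = 3

3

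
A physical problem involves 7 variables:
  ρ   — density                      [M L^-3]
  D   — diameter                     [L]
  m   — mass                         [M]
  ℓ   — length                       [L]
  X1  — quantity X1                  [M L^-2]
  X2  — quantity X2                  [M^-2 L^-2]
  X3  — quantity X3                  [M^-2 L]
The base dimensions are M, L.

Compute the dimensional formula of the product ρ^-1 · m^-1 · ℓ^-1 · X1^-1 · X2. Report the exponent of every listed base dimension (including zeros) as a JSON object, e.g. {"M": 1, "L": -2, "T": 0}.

Dimensional matrix (M×L by ρ×D×m×ℓ×X1×X2×X3):
  M: [ 1  0  1  0  1 -2 -2]
  L: [-3  1  0  1 -2 -2  1]
  [M]: (-1)·1+(-1)·1+(-1)·0+(-1)·1+(1)·-2 = -5
  [L]: (-1)·-3+(-1)·0+(-1)·1+(-1)·-2+(1)·-2 = 2
⇒ M^-5 L^2

{"M": -5, "L": 2}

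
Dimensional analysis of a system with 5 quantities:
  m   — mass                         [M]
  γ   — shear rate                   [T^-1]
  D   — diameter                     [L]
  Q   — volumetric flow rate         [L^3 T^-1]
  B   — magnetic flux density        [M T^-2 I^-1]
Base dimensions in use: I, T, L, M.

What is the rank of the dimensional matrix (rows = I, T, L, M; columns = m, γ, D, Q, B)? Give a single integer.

Dimensional matrix (I×T×L×M by m×γ×D×Q×B):
  I: [ 0  0  0  0 -1]
  T: [ 0 -1  0 -1 -2]
  L: [ 0  0  1  3  0]
  M: [ 1  0  0  0  1]
Row reduction gives pivot columns m,γ,D,B; rank = 4

4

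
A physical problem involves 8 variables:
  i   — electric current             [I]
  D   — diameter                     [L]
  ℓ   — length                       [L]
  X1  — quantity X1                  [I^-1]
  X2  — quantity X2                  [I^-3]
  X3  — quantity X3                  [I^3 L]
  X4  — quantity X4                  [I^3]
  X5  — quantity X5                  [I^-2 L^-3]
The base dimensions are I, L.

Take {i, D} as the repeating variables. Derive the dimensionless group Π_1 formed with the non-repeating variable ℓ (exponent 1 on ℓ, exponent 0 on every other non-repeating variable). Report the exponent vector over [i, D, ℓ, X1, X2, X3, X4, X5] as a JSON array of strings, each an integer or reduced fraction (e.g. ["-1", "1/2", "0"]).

["0", "-1", "1", "0", "0", "0", "0", "0"]

Write exponents as rows I,L / cols i,D,ℓ,X1,X2,X3,X4,X5:
  I: [ 1  0  0 -1 -3  3  3 -2]
  L: [ 0  1  1  0  0  1  0 -3]
Echelon form has 2 nonzero rows (pivots: i,D)
Repeat: i,D; free: ℓ,X1,X2,X3,X4,X5
RREF:
  r0: [   1    0    0   -1   -3    3    3   -2]
  r1: [   0    1    1    0    0    1    0   -3]
Fix exponent of ℓ at 1, X1 at 0, X2 at 0, X3 at 0, X4 at 0, X5 at 0; solve each RREF row for its pivot's exponent:
  r0: exp(i) + (0)·1 = 0 ⇒ exp(i) = 0
  r1: exp(D) + (1)·1 = 0 ⇒ exp(D) = -1
Π_1 = D^-1 · ℓ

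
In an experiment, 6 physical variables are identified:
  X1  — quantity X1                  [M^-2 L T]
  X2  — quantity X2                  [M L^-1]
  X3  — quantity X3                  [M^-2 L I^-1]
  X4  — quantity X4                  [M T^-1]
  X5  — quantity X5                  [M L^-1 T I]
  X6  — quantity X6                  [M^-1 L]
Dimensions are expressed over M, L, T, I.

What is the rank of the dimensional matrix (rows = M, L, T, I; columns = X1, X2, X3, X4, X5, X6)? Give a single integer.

3

Dimensional matrix (M×L×T×I by X1×X2×X3×X4×X5×X6):
  M: [-2  1 -2  1  1 -1]
  L: [ 1 -1  1  0 -1  1]
  T: [ 1  0  0 -1  1  0]
  I: [ 0  0 -1  0  1  0]
Echelon form has 3 nonzero rows (pivots: X1,X2,X3)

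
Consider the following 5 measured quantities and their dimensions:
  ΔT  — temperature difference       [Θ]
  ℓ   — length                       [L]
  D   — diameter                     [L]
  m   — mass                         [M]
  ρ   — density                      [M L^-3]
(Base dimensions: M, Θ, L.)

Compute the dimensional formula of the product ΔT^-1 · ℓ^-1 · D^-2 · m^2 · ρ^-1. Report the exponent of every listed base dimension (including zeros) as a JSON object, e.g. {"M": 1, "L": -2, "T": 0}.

{"M": 1, "Θ": -1, "L": 0}

Exponent matrix [M,Θ,L] × [ΔT,ℓ,D,m,ρ]:
  M: [ 0  0  0  1  1]
  Θ: [ 1  0  0  0  0]
  L: [ 0  1  1  0 -3]
  [M]: (-1)·0+(-1)·0+(-2)·0+(2)·1+(-1)·1 = 1
  [Θ]: (-1)·1+(-1)·0+(-2)·0+(2)·0+(-1)·0 = -1
  [L]: (-1)·0+(-1)·1+(-2)·1+(2)·0+(-1)·-3 = 0
⇒ M Θ^-1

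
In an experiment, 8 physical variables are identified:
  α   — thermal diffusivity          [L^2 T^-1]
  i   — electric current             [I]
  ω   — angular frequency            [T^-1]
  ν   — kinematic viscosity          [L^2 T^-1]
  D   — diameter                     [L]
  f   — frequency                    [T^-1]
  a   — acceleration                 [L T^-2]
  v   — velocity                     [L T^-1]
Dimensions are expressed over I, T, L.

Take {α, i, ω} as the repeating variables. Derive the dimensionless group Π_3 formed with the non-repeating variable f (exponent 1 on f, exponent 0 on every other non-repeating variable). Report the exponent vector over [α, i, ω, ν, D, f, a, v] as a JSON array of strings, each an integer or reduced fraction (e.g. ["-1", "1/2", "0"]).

Exponent matrix [I,T,L] × [α,i,ω,ν,D,f,a,v]:
  I: [ 0  1  0  0  0  0  0  0]
  T: [-1  0 -1 -1  0 -1 -2 -1]
  L: [ 2  0  0  2  1  0  1  1]
RREF → pivots at {α,i,ω} ⇒ r = 3
Pivot set = {α,i,ω}, free = {ν,D,f,a,v}
RREF:
  r0: [   1    0    0    1  1/2    0  1/2  1/2]
  r1: [   0    1    0    0    0    0    0    0]
  r2: [   0    0    1    0 -1/2    1  3/2  1/2]
Fix exponent of f at 1, ν at 0, D at 0, a at 0, v at 0; solve each RREF row for its pivot's exponent:
  r0: exp(α) + (0)·1 = 0 ⇒ exp(α) = 0
  r1: exp(i) + (0)·1 = 0 ⇒ exp(i) = 0
  r2: exp(ω) + (1)·1 = 0 ⇒ exp(ω) = -1
Π_3 = ω^-1 · f

["0", "0", "-1", "0", "0", "1", "0", "0"]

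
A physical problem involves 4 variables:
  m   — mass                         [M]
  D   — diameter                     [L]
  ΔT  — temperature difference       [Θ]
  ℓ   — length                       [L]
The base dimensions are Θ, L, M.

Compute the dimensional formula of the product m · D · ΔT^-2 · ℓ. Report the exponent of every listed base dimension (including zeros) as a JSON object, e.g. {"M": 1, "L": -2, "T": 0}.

{"Θ": -2, "L": 2, "M": 1}

Exponent matrix [Θ,L,M] × [m,D,ΔT,ℓ]:
  Θ: [ 0  0  1  0]
  L: [ 0  1  0  1]
  M: [ 1  0  0  0]
  [Θ]: (1)·0+(1)·0+(-2)·1+(1)·0 = -2
  [L]: (1)·0+(1)·1+(-2)·0+(1)·1 = 2
  [M]: (1)·1+(1)·0+(-2)·0+(1)·0 = 1
⇒ Θ^-2 L^2 M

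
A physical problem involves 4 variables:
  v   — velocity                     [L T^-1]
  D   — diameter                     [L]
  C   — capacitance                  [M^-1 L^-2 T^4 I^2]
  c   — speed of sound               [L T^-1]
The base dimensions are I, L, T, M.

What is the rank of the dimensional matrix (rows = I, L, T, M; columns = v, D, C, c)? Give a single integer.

Exponent matrix [I,L,T,M] × [v,D,C,c]:
  I: [ 0  0  2  0]
  L: [ 1  1 -2  1]
  T: [-1  0  4 -1]
  M: [ 0  0 -1  0]
Row reduction gives pivot columns v,D,C; rank = 3

3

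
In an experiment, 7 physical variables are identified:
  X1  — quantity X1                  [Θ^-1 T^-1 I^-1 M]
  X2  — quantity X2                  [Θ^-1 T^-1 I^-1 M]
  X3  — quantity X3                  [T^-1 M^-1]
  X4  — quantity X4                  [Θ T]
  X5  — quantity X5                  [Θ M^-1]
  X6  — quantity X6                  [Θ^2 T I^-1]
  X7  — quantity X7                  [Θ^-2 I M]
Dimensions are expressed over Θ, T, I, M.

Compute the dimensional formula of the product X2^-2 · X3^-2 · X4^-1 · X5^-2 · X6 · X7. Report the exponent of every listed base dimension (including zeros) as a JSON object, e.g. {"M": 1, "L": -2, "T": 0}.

Write exponents as rows Θ,T,I,M / cols X1,X2,X3,X4,X5,X6,X7:
  Θ: [-1 -1  0  1  1  2 -2]
  T: [-1 -1 -1  1  0  1  0]
  I: [-1 -1  0  0  0 -1  1]
  M: [ 1  1 -1  0 -1  0  1]
  [Θ]: (-2)·-1+(-2)·0+(-1)·1+(-2)·1+(1)·2+(1)·-2 = -1
  [T]: (-2)·-1+(-2)·-1+(-1)·1+(-2)·0+(1)·1+(1)·0 = 4
  [I]: (-2)·-1+(-2)·0+(-1)·0+(-2)·0+(1)·-1+(1)·1 = 2
  [M]: (-2)·1+(-2)·-1+(-1)·0+(-2)·-1+(1)·0+(1)·1 = 3
⇒ Θ^-1 T^4 I^2 M^3

{"Θ": -1, "T": 4, "I": 2, "M": 3}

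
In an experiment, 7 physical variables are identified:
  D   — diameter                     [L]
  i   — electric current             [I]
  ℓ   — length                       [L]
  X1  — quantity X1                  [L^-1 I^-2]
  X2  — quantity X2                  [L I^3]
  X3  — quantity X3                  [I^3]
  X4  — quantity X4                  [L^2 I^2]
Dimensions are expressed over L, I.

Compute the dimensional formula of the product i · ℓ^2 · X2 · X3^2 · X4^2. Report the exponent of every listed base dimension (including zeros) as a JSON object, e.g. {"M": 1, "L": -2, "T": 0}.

Exponent matrix [L,I] × [D,i,ℓ,X1,X2,X3,X4]:
  L: [ 1  0  1 -1  1  0  2]
  I: [ 0  1  0 -2  3  3  2]
  [L]: (1)·0+(2)·1+(1)·1+(2)·0+(2)·2 = 7
  [I]: (1)·1+(2)·0+(1)·3+(2)·3+(2)·2 = 14
⇒ L^7 I^14

{"L": 7, "I": 14}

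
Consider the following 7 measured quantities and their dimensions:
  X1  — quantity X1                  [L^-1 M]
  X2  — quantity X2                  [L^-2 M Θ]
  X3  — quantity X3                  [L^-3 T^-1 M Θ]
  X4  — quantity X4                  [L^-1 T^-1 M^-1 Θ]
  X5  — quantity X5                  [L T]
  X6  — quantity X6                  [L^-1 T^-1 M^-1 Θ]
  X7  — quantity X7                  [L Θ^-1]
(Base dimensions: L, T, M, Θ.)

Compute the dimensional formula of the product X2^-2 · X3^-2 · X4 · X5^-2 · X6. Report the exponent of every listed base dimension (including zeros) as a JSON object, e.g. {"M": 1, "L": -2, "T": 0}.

Write exponents as rows L,T,M,Θ / cols X1,X2,X3,X4,X5,X6,X7:
  L: [-1 -2 -3 -1  1 -1  1]
  T: [ 0  0 -1 -1  1 -1  0]
  M: [ 1  1  1 -1  0 -1  0]
  Θ: [ 0  1  1  1  0  1 -1]
  [L]: (-2)·-2+(-2)·-3+(1)·-1+(-2)·1+(1)·-1 = 6
  [T]: (-2)·0+(-2)·-1+(1)·-1+(-2)·1+(1)·-1 = -2
  [M]: (-2)·1+(-2)·1+(1)·-1+(-2)·0+(1)·-1 = -6
  [Θ]: (-2)·1+(-2)·1+(1)·1+(-2)·0+(1)·1 = -2
⇒ L^6 T^-2 M^-6 Θ^-2

{"L": 6, "T": -2, "M": -6, "Θ": -2}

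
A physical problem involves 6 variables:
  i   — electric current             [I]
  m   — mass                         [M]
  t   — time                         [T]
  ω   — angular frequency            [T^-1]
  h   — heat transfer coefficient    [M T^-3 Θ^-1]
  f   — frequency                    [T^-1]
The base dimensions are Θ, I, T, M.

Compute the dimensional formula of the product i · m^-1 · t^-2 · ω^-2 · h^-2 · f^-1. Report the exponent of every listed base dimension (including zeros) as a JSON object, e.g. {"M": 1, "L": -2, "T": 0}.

Write exponents as rows Θ,I,T,M / cols i,m,t,ω,h,f:
  Θ: [ 0  0  0  0 -1  0]
  I: [ 1  0  0  0  0  0]
  T: [ 0  0  1 -1 -3 -1]
  M: [ 0  1  0  0  1  0]
  [Θ]: (1)·0+(-1)·0+(-2)·0+(-2)·0+(-2)·-1+(-1)·0 = 2
  [I]: (1)·1+(-1)·0+(-2)·0+(-2)·0+(-2)·0+(-1)·0 = 1
  [T]: (1)·0+(-1)·0+(-2)·1+(-2)·-1+(-2)·-3+(-1)·-1 = 7
  [M]: (1)·0+(-1)·1+(-2)·0+(-2)·0+(-2)·1+(-1)·0 = -3
⇒ Θ^2 I T^7 M^-3

{"Θ": 2, "I": 1, "T": 7, "M": -3}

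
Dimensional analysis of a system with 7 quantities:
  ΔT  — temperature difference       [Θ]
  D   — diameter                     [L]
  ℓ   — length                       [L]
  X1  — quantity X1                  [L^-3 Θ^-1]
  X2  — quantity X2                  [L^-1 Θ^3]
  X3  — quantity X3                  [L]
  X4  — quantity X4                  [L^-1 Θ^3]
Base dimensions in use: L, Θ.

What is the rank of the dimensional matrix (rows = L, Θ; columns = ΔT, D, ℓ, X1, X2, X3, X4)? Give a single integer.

2

Exponent matrix [L,Θ] × [ΔT,D,ℓ,X1,X2,X3,X4]:
  L: [ 0  1  1 -3 -1  1 -1]
  Θ: [ 1  0  0 -1  3  0  3]
RREF → pivots at {ΔT,D} ⇒ r = 2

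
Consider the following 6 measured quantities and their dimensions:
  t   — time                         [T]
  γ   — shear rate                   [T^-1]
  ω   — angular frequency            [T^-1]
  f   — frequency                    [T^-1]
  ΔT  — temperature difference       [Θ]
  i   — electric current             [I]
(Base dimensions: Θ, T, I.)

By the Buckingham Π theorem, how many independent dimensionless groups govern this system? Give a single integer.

Dimensional matrix (Θ×T×I by t×γ×ω×f×ΔT×i):
  Θ: [ 0  0  0  0  1  0]
  T: [ 1 -1 -1 -1  0  0]
  I: [ 0  0  0  0  0  1]
Echelon form has 3 nonzero rows (pivots: t,ΔT,i)
Π count = n − r = 6 − 3 = 3

3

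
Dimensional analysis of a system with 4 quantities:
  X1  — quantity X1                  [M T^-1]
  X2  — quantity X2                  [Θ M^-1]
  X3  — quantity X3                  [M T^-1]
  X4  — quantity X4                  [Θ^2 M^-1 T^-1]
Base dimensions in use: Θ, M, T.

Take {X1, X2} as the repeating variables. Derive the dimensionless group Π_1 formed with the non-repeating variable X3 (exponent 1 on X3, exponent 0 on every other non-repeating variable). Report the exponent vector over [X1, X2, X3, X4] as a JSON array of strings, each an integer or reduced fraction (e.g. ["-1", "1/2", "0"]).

["-1", "0", "1", "0"]

Write exponents as rows Θ,M,T / cols X1,X2,X3,X4:
  Θ: [ 0  1  0  2]
  M: [ 1 -1  1 -1]
  T: [-1  0 -1 -1]
Echelon form has 2 nonzero rows (pivots: X1,X2)
Pivot set = {X1,X2}, free = {X3,X4}
RREF:
  r0: [   1    0    1    1]
  r1: [   0    1    0    2]
  r2: [   0    0    0    0]
Fix exponent of X3 at 1, X4 at 0; solve each RREF row for its pivot's exponent:
  r0: exp(X1) + (1)·1 = 0 ⇒ exp(X1) = -1
  r1: exp(X2) + (0)·1 = 0 ⇒ exp(X2) = 0
Π_1 = X1^-1 · X3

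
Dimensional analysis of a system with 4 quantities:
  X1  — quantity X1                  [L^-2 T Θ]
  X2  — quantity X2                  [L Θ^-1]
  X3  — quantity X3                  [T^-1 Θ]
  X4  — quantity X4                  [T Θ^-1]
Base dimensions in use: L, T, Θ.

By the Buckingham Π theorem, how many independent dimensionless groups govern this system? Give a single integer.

2

Write exponents as rows L,T,Θ / cols X1,X2,X3,X4:
  L: [-2  1  0  0]
  T: [ 1  0 -1  1]
  Θ: [ 1 -1  1 -1]
RREF → pivots at {X1,X2} ⇒ r = 2
Π count = n − r = 4 − 2 = 2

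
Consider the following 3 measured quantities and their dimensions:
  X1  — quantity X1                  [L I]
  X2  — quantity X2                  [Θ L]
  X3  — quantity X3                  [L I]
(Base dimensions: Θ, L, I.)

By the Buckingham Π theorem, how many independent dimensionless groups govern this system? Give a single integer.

Write exponents as rows Θ,L,I / cols X1,X2,X3:
  Θ: [ 0  1  0]
  L: [ 1  1  1]
  I: [ 1  0  1]
Echelon form has 2 nonzero rows (pivots: X1,X2)
Π count = n − r = 3 − 2 = 1

1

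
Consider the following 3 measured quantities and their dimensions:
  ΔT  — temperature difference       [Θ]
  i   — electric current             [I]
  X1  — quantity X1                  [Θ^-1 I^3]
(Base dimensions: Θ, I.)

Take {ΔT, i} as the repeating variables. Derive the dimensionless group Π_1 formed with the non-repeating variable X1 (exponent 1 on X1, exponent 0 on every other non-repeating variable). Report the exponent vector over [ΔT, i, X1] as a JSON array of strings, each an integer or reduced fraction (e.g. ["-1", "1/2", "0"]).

Dimensional matrix (Θ×I by ΔT×i×X1):
  Θ: [ 1  0 -1]
  I: [ 0  1  3]
Echelon form has 2 nonzero rows (pivots: ΔT,i)
Repeat: ΔT,i; free: X1
RREF:
  r0: [   1    0   -1]
  r1: [   0    1    3]
Fix exponent of X1 at 1; solve each RREF row for its pivot's exponent:
  r0: exp(ΔT) + (-1)·1 = 0 ⇒ exp(ΔT) = 1
  r1: exp(i) + (3)·1 = 0 ⇒ exp(i) = -3
Π_1 = ΔT · i^-3 · X1

["1", "-3", "1"]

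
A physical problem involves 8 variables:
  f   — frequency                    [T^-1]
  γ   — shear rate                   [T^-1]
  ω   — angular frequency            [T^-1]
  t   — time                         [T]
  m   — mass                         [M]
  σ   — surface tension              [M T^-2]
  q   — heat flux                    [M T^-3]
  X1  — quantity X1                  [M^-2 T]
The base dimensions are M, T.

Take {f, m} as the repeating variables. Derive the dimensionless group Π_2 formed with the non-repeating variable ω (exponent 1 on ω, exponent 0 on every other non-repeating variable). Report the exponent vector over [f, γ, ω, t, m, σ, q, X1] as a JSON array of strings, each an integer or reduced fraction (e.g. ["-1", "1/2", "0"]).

Write exponents as rows M,T / cols f,γ,ω,t,m,σ,q,X1:
  M: [ 0  0  0  0  1  1  1 -2]
  T: [-1 -1 -1  1  0 -2 -3  1]
Echelon form has 2 nonzero rows (pivots: f,m)
Pivot set = {f,m}, free = {γ,ω,t,σ,q,X1}
RREF:
  r0: [   1    1    1   -1    0    2    3   -1]
  r1: [   0    0    0    0    1    1    1   -2]
Fix exponent of ω at 1, γ at 0, t at 0, σ at 0, q at 0, X1 at 0; solve each RREF row for its pivot's exponent:
  r0: exp(f) + (1)·1 = 0 ⇒ exp(f) = -1
  r1: exp(m) + (0)·1 = 0 ⇒ exp(m) = 0
Π_2 = f^-1 · ω

["-1", "0", "1", "0", "0", "0", "0", "0"]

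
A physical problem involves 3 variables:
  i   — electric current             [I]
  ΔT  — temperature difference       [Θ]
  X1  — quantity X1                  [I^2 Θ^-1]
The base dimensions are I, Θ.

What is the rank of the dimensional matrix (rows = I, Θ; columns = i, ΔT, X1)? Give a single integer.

2

Write exponents as rows I,Θ / cols i,ΔT,X1:
  I: [ 1  0  2]
  Θ: [ 0  1 -1]
Echelon form has 2 nonzero rows (pivots: i,ΔT)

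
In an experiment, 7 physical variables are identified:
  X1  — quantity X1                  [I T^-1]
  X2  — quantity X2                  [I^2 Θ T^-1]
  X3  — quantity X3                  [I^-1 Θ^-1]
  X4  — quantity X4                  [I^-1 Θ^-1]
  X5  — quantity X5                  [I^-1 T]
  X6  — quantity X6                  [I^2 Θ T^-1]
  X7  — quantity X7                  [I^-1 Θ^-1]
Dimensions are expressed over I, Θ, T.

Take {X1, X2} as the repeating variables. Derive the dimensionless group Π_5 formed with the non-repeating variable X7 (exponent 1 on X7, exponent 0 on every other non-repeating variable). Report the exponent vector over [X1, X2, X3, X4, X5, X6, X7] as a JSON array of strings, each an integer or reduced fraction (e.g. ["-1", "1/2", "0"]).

Dimensional matrix (I×Θ×T by X1×X2×X3×X4×X5×X6×X7):
  I: [ 1  2 -1 -1 -1  2 -1]
  Θ: [ 0  1 -1 -1  0  1 -1]
  T: [-1 -1  0  0  1 -1  0]
Row reduction gives pivot columns X1,X2; rank = 2
Pivot set = {X1,X2}, free = {X3,X4,X5,X6,X7}
RREF:
  r0: [   1    0    1    1   -1    0    1]
  r1: [   0    1   -1   -1    0    1   -1]
  r2: [   0    0    0    0    0    0    0]
Fix exponent of X7 at 1, X3 at 0, X4 at 0, X5 at 0, X6 at 0; solve each RREF row for its pivot's exponent:
  r0: exp(X1) + (1)·1 = 0 ⇒ exp(X1) = -1
  r1: exp(X2) + (-1)·1 = 0 ⇒ exp(X2) = 1
Π_5 = X1^-1 · X2 · X7

["-1", "1", "0", "0", "0", "0", "1"]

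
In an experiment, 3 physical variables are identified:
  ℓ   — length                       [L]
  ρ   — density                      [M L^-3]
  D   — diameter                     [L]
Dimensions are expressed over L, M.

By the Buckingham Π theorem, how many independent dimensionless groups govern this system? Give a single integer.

1

Write exponents as rows L,M / cols ℓ,ρ,D:
  L: [ 1 -3  1]
  M: [ 0  1  0]
Row reduction gives pivot columns ℓ,ρ; rank = 2
n=3, r=2 ⇒ 1 dimensionless group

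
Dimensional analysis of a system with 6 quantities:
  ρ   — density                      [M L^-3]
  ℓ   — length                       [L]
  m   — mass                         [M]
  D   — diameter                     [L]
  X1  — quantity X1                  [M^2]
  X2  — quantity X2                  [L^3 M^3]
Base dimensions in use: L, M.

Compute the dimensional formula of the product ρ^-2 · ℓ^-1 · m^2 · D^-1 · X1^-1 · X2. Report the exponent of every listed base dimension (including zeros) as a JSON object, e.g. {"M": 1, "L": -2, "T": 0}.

Dimensional matrix (L×M by ρ×ℓ×m×D×X1×X2):
  L: [-3  1  0  1  0  3]
  M: [ 1  0  1  0  2  3]
  [L]: (-2)·-3+(-1)·1+(2)·0+(-1)·1+(-1)·0+(1)·3 = 7
  [M]: (-2)·1+(-1)·0+(2)·1+(-1)·0+(-1)·2+(1)·3 = 1
⇒ L^7 M

{"L": 7, "M": 1}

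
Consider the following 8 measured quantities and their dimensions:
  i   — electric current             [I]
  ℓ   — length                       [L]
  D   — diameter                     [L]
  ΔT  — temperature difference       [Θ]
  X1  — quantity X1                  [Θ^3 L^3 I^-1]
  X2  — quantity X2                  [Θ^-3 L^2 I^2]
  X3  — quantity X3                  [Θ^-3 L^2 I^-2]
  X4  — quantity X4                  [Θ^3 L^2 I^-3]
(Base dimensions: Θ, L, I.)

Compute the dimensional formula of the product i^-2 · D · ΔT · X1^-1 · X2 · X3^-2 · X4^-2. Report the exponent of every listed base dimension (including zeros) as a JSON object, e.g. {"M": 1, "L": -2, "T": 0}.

{"Θ": -5, "L": -8, "I": 11}

Dimensional matrix (Θ×L×I by i×ℓ×D×ΔT×X1×X2×X3×X4):
  Θ: [ 0  0  0  1  3 -3 -3  3]
  L: [ 0  1  1  0  3  2  2  2]
  I: [ 1  0  0  0 -1  2 -2 -3]
  [Θ]: (-2)·0+(1)·0+(1)·1+(-1)·3+(1)·-3+(-2)·-3+(-2)·3 = -5
  [L]: (-2)·0+(1)·1+(1)·0+(-1)·3+(1)·2+(-2)·2+(-2)·2 = -8
  [I]: (-2)·1+(1)·0+(1)·0+(-1)·-1+(1)·2+(-2)·-2+(-2)·-3 = 11
⇒ Θ^-5 L^-8 I^11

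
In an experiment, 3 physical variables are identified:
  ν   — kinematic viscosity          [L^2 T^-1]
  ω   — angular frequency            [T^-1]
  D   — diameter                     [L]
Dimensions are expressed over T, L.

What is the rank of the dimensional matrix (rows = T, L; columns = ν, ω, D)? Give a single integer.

Dimensional matrix (T×L by ν×ω×D):
  T: [-1 -1  0]
  L: [ 2  0  1]
Echelon form has 2 nonzero rows (pivots: ν,ω)

2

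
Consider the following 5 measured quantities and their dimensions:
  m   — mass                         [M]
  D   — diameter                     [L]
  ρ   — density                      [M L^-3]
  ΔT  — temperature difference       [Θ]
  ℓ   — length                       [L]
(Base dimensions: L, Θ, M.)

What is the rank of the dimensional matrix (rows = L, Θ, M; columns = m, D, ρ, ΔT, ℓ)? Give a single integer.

Exponent matrix [L,Θ,M] × [m,D,ρ,ΔT,ℓ]:
  L: [ 0  1 -3  0  1]
  Θ: [ 0  0  0  1  0]
  M: [ 1  0  1  0  0]
Echelon form has 3 nonzero rows (pivots: m,D,ΔT)

3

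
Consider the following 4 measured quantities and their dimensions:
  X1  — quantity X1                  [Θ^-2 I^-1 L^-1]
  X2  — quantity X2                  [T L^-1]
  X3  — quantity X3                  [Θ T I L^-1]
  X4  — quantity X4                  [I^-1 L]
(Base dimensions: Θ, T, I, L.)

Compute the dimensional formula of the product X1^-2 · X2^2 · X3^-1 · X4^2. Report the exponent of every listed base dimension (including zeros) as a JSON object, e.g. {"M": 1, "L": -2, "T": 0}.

Dimensional matrix (Θ×T×I×L by X1×X2×X3×X4):
  Θ: [-2  0  1  0]
  T: [ 0  1  1  0]
  I: [-1  0  1 -1]
  L: [-1 -1 -1  1]
  [Θ]: (-2)·-2+(2)·0+(-1)·1+(2)·0 = 3
  [T]: (-2)·0+(2)·1+(-1)·1+(2)·0 = 1
  [I]: (-2)·-1+(2)·0+(-1)·1+(2)·-1 = -1
  [L]: (-2)·-1+(2)·-1+(-1)·-1+(2)·1 = 3
⇒ Θ^3 T I^-1 L^3

{"Θ": 3, "T": 1, "I": -1, "L": 3}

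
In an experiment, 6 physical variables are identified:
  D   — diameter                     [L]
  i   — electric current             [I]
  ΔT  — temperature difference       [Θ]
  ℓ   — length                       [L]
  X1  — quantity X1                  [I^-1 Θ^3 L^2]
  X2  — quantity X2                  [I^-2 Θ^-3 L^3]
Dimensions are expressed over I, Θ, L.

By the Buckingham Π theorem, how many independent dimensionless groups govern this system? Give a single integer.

3

Dimensional matrix (I×Θ×L by D×i×ΔT×ℓ×X1×X2):
  I: [ 0  1  0  0 -1 -2]
  Θ: [ 0  0  1  0  3 -3]
  L: [ 1  0  0  1  2  3]
Echelon form has 3 nonzero rows (pivots: D,i,ΔT)
Π count = n − r = 6 − 3 = 3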